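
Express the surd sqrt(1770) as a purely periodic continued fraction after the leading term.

Write x_i = (sqrt(1770) + m_i)/d_i with (m_0, d_0) = (0, 1). a_0 = floor(sqrt(1770)) = 42, since 42^2 = 1764 <= 1770 < 1849 = 43^2.
Iterate m_{i+1} = d_i*a_i - m_i, d_{i+1} = (1770 - m_{i+1}^2)/d_i, a_{i+1} = floor((a_0 + m_{i+1})/d_{i+1}):
  m_1 = 1*42 - 0 = 42, d_1 = (1770 - 42^2)/1 = 6/1 = 6, a_1 = floor((42 + 42)/6) = 14.
  m_2 = 6*14 - 42 = 42, d_2 = (1770 - 42^2)/6 = 6/6 = 1, a_2 = floor((42 + 42)/1) = 84.
  m_3 = 1*84 - 42 = 42, d_3 = (1770 - 42^2)/1 = 6/1 = 6: (m_3, d_3) = (m_1, d_1) = (42, 6), so from here the quotients repeat a_1, a_2; the period length is 2.
Hence the expansion of sqrt(1770) is a_0 = 42 followed by the repeating block 14, 84 (period 2).

[42; (14, 84)]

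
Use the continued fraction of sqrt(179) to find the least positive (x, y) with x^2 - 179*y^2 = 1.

(x, y) = (4190210, 313191)

First expand sqrt(179) as a continued fraction. With x_i = (sqrt(179) + m_i)/d_i and (m_0, d_0) = (0, 1): a_0 = floor(sqrt(179)) = 13, since 13^2 = 169 <= 179 < 196 = 14^2.
Iterate m_{i+1} = d_i*a_i - m_i, d_{i+1} = (179 - m_{i+1}^2)/d_i, a_{i+1} = floor((a_0 + m_{i+1})/d_{i+1}):
  m_1 = 1*13 - 0 = 13, d_1 = (179 - 13^2)/1 = 10/1 = 10, a_1 = floor((13 + 13)/10) = 2.
  m_2 = 10*2 - 13 = 7, d_2 = (179 - 7^2)/10 = 130/10 = 13, a_2 = floor((13 + 7)/13) = 1.
  m_3 = 13*1 - 7 = 6, d_3 = (179 - 6^2)/13 = 143/13 = 11, a_3 = floor((13 + 6)/11) = 1.
  m_4 = 11*1 - 6 = 5, d_4 = (179 - 5^2)/11 = 154/11 = 14, a_4 = floor((13 + 5)/14) = 1.
  m_5 = 14*1 - 5 = 9, d_5 = (179 - 9^2)/14 = 98/14 = 7, a_5 = floor((13 + 9)/7) = 3.
  m_6 = 7*3 - 9 = 12, d_6 = (179 - 12^2)/7 = 35/7 = 5, a_6 = floor((13 + 12)/5) = 5.
  m_7 = 5*5 - 12 = 13, d_7 = (179 - 13^2)/5 = 10/5 = 2, a_7 = floor((13 + 13)/2) = 13.
  m_8 = 2*13 - 13 = 13, d_8 = (179 - 13^2)/2 = 10/2 = 5, a_8 = floor((13 + 13)/5) = 5.
  m_9 = 5*5 - 13 = 12, d_9 = (179 - 12^2)/5 = 35/5 = 7, a_9 = floor((13 + 12)/7) = 3.
  m_10 = 7*3 - 12 = 9, d_10 = (179 - 9^2)/7 = 98/7 = 14, a_10 = floor((13 + 9)/14) = 1.
  m_11 = 14*1 - 9 = 5, d_11 = (179 - 5^2)/14 = 154/14 = 11, a_11 = floor((13 + 5)/11) = 1.
  m_12 = 11*1 - 5 = 6, d_12 = (179 - 6^2)/11 = 143/11 = 13, a_12 = floor((13 + 6)/13) = 1.
  m_13 = 13*1 - 6 = 7, d_13 = (179 - 7^2)/13 = 130/13 = 10, a_13 = floor((13 + 7)/10) = 2.
  m_14 = 10*2 - 7 = 13, d_14 = (179 - 13^2)/10 = 10/10 = 1, a_14 = floor((13 + 13)/1) = 26.
  m_15 = 1*26 - 13 = 13, d_15 = (179 - 13^2)/1 = 10/1 = 10: (m_15, d_15) = (m_1, d_1) = (13, 10), so from here the quotients repeat a_1, ..., a_14; the period length is 14.
So sqrt(179) = [13; (2, 1, 1, 1, 3, 5, 13, 5, 3, 1, 1, 1, 2, 26)] with period length k = 14.
k is even, so the fundamental solution of x^2 - 179y^2 = 1 is (p_{k-1}, q_{k-1}) = (p_13, q_13); compute convergents through index 13.
Convergents (p_i = a_i*p_{i-1} + p_{i-2}, q_i = a_i*q_{i-1} + q_{i-2} with p_{-2}=0, p_{-1}=1, q_{-2}=1, q_{-1}=0):
  i=0: a_0=13, p_0 = 13*1 + 0 = 13, q_0 = 13*0 + 1 = 1.
  i=1: a_1=2, p_1 = 2*13 + 1 = 27, q_1 = 2*1 + 0 = 2.
  i=2: a_2=1, p_2 = 1*27 + 13 = 40, q_2 = 1*2 + 1 = 3.
  i=3: a_3=1, p_3 = 1*40 + 27 = 67, q_3 = 1*3 + 2 = 5.
  i=4: a_4=1, p_4 = 1*67 + 40 = 107, q_4 = 1*5 + 3 = 8.
  i=5: a_5=3, p_5 = 3*107 + 67 = 388, q_5 = 3*8 + 5 = 29.
  i=6: a_6=5, p_6 = 5*388 + 107 = 2047, q_6 = 5*29 + 8 = 153.
  i=7: a_7=13, p_7 = 13*2047 + 388 = 26999, q_7 = 13*153 + 29 = 2018.
  i=8: a_8=5, p_8 = 5*26999 + 2047 = 137042, q_8 = 5*2018 + 153 = 10243.
  i=9: a_9=3, p_9 = 3*137042 + 26999 = 438125, q_9 = 3*10243 + 2018 = 32747.
  i=10: a_10=1, p_10 = 1*438125 + 137042 = 575167, q_10 = 1*32747 + 10243 = 42990.
  i=11: a_11=1, p_11 = 1*575167 + 438125 = 1013292, q_11 = 1*42990 + 32747 = 75737.
  i=12: a_12=1, p_12 = 1*1013292 + 575167 = 1588459, q_12 = 1*75737 + 42990 = 118727.
  i=13: a_13=2, p_13 = 2*1588459 + 1013292 = 4190210, q_13 = 2*118727 + 75737 = 313191.
Check: 4190210^2 - 179*313191^2 = 17557859844100 - 17557859844099 = 1, so (x, y) = (4190210, 313191) solves the equation, and by the theorem it is the least positive solution.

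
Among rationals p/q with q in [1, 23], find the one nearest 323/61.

90/17

Expand x = 323/61 as a continued fraction with the Euclidean algorithm:
  323 = 5*61 + 18, so a_0 = 5.
  61 = 3*18 + 7, so a_1 = 3.
  18 = 2*7 + 4, so a_2 = 2.
  7 = 1*4 + 3, so a_3 = 1.
  4 = 1*3 + 1, so a_4 = 1.
  3 = 3*1 + 0, so a_5 = 3.
so x = [5; 3, 2, 1, 1, 3].
Convergents (p_i = a_i*p_{i-1} + p_{i-2}, q_i = a_i*q_{i-1} + q_{i-2} with p_{-2}=0, p_{-1}=1, q_{-2}=1, q_{-1}=0), until the denominator exceeds 23:
  i=0: a_0=5, p_0 = 5*1 + 0 = 5, q_0 = 5*0 + 1 = 1.
  i=1: a_1=3, p_1 = 3*5 + 1 = 16, q_1 = 3*1 + 0 = 3.
  i=2: a_2=2, p_2 = 2*16 + 5 = 37, q_2 = 2*3 + 1 = 7.
  i=3: a_3=1, p_3 = 1*37 + 16 = 53, q_3 = 1*7 + 3 = 10.
  i=4: a_4=1, p_4 = 1*53 + 37 = 90, q_4 = 1*10 + 7 = 17.
  i=5: a_5=3, p_5 = 3*90 + 53 = 323, q_5 = 3*17 + 10 = 61.
q_5 = 61 > 23, so the last convergent with denominator <= 23 is p_4/q_4 = 90/17.
The closest fraction with denominator <= 23 is either p_4/q_4 or the intermediate fraction (k*p_4 + p_3)/(k*q_4 + q_3) with the largest k >= 1 whose denominator stays <= 23; these approach x as k grows, and every other convergent or intermediate fraction in range is farther away.
Largest k: floor((23 - q_3)/q_4) = floor((23 - 10)/17) = 0.
Since k = 0, no intermediate fraction beyond p_4/q_4 has denominator <= 23, so the convergent 90/17 is the closest (its error is |323*17 - 90*61|/(61*17) = 1/1037).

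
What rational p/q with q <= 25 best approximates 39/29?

31/23

Expand x = 39/29 as a continued fraction with the Euclidean algorithm:
  39 = 1*29 + 10, so a_0 = 1.
  29 = 2*10 + 9, so a_1 = 2.
  10 = 1*9 + 1, so a_2 = 1.
  9 = 9*1 + 0, so a_3 = 9.
so x = [1; 2, 1, 9].
Convergents (p_i = a_i*p_{i-1} + p_{i-2}, q_i = a_i*q_{i-1} + q_{i-2} with p_{-2}=0, p_{-1}=1, q_{-2}=1, q_{-1}=0), until the denominator exceeds 25:
  i=0: a_0=1, p_0 = 1*1 + 0 = 1, q_0 = 1*0 + 1 = 1.
  i=1: a_1=2, p_1 = 2*1 + 1 = 3, q_1 = 2*1 + 0 = 2.
  i=2: a_2=1, p_2 = 1*3 + 1 = 4, q_2 = 1*2 + 1 = 3.
  i=3: a_3=9, p_3 = 9*4 + 3 = 39, q_3 = 9*3 + 2 = 29.
q_3 = 29 > 25, so the last convergent with denominator <= 25 is p_2/q_2 = 4/3.
The closest fraction with denominator <= 25 is either p_2/q_2 or the intermediate fraction (k*p_2 + p_1)/(k*q_2 + q_1) with the largest k >= 1 whose denominator stays <= 25; these approach x as k grows, and every other convergent or intermediate fraction in range is farther away.
Largest k: floor((25 - q_1)/q_2) = floor((25 - 2)/3) = 7.
That gives (7*4 + 3)/(7*3 + 2) = 31/23.
Compare the errors: |x - 4/3| = |39*3 - 4*29|/(29*3) = 1/87, and |x - 31/23| = |39*23 - 31*29|/(29*23) = 2/667.
Cross-multiplying, 2*87 = 174 < 667 = 1*667, so 2/667 is smaller: the intermediate fraction 31/23 is closer to x than 4/3.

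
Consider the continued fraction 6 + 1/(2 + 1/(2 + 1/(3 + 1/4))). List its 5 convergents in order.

6/1, 13/2, 32/5, 109/17, 468/73

Using the convergent recurrence p_i = a_i*p_{i-1} + p_{i-2}, q_i = a_i*q_{i-1} + q_{i-2} with p_{-2}=0, p_{-1}=1, q_{-2}=1, q_{-1}=0:
  i=0: a_0=6, p_0 = 6*1 + 0 = 6, q_0 = 6*0 + 1 = 1.
  i=1: a_1=2, p_1 = 2*6 + 1 = 13, q_1 = 2*1 + 0 = 2.
  i=2: a_2=2, p_2 = 2*13 + 6 = 32, q_2 = 2*2 + 1 = 5.
  i=3: a_3=3, p_3 = 3*32 + 13 = 109, q_3 = 3*5 + 2 = 17.
  i=4: a_4=4, p_4 = 4*109 + 32 = 468, q_4 = 4*17 + 5 = 73.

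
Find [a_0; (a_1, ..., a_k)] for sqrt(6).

Write x_i = (sqrt(6) + m_i)/d_i with (m_0, d_0) = (0, 1). a_0 = floor(sqrt(6)) = 2, since 2^2 = 4 <= 6 < 9 = 3^2.
Iterate m_{i+1} = d_i*a_i - m_i, d_{i+1} = (6 - m_{i+1}^2)/d_i, a_{i+1} = floor((a_0 + m_{i+1})/d_{i+1}):
  m_1 = 1*2 - 0 = 2, d_1 = (6 - 2^2)/1 = 2/1 = 2, a_1 = floor((2 + 2)/2) = 2.
  m_2 = 2*2 - 2 = 2, d_2 = (6 - 2^2)/2 = 2/2 = 1, a_2 = floor((2 + 2)/1) = 4.
  m_3 = 1*4 - 2 = 2, d_3 = (6 - 2^2)/1 = 2/1 = 2: (m_3, d_3) = (m_1, d_1) = (2, 2), so from here the quotients repeat a_1, a_2; the period length is 2.
Hence the expansion of sqrt(6) is a_0 = 2 followed by the repeating block 2, 4 (period 2).

[2; (2, 4)]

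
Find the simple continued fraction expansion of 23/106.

Run the Euclidean algorithm on 23 and 106; the successive quotients are the partial quotients a_0, a_1, ... (each step inverts the fractional part left over by the previous one):
  23 = 0*106 + 23, so a_0 = 0.
  106 = 4*23 + 14, so a_1 = 4.
  23 = 1*14 + 9, so a_2 = 1.
  14 = 1*9 + 5, so a_3 = 1.
  9 = 1*5 + 4, so a_4 = 1.
  5 = 1*4 + 1, so a_5 = 1.
  4 = 4*1 + 0, so a_6 = 4.
The remainder reaches 0 after 7 divisions, so the expansion has 7 partial quotients, read off in order.

[0; 4, 1, 1, 1, 1, 4]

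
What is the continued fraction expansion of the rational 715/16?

[44; 1, 2, 5]

Run the Euclidean algorithm on 715 and 16; the successive quotients are the partial quotients a_0, a_1, ... (each step inverts the fractional part left over by the previous one):
  715 = 44*16 + 11, so a_0 = 44.
  16 = 1*11 + 5, so a_1 = 1.
  11 = 2*5 + 1, so a_2 = 2.
  5 = 5*1 + 0, so a_3 = 5.
The remainder reaches 0 after 4 divisions, so the expansion has 4 partial quotients, read off in order.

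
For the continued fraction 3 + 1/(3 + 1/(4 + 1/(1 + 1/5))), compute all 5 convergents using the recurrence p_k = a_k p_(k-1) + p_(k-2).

Using the convergent recurrence p_i = a_i*p_{i-1} + p_{i-2}, q_i = a_i*q_{i-1} + q_{i-2} with p_{-2}=0, p_{-1}=1, q_{-2}=1, q_{-1}=0:
  i=0: a_0=3, p_0 = 3*1 + 0 = 3, q_0 = 3*0 + 1 = 1.
  i=1: a_1=3, p_1 = 3*3 + 1 = 10, q_1 = 3*1 + 0 = 3.
  i=2: a_2=4, p_2 = 4*10 + 3 = 43, q_2 = 4*3 + 1 = 13.
  i=3: a_3=1, p_3 = 1*43 + 10 = 53, q_3 = 1*13 + 3 = 16.
  i=4: a_4=5, p_4 = 5*53 + 43 = 308, q_4 = 5*16 + 13 = 93.

3/1, 10/3, 43/13, 53/16, 308/93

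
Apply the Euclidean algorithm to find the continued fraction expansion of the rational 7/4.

Run the Euclidean algorithm on 7 and 4; the successive quotients are the partial quotients a_0, a_1, ... (each step inverts the fractional part left over by the previous one):
  7 = 1*4 + 3, so a_0 = 1.
  4 = 1*3 + 1, so a_1 = 1.
  3 = 3*1 + 0, so a_2 = 3.
The remainder reaches 0 after 3 divisions, so the expansion has 3 partial quotients, read off in order.

[1; 1, 3]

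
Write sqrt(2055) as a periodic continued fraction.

Write x_i = (sqrt(2055) + m_i)/d_i with (m_0, d_0) = (0, 1). a_0 = floor(sqrt(2055)) = 45, since 45^2 = 2025 <= 2055 < 2116 = 46^2.
Iterate m_{i+1} = d_i*a_i - m_i, d_{i+1} = (2055 - m_{i+1}^2)/d_i, a_{i+1} = floor((a_0 + m_{i+1})/d_{i+1}):
  m_1 = 1*45 - 0 = 45, d_1 = (2055 - 45^2)/1 = 30/1 = 30, a_1 = floor((45 + 45)/30) = 3.
  m_2 = 30*3 - 45 = 45, d_2 = (2055 - 45^2)/30 = 30/30 = 1, a_2 = floor((45 + 45)/1) = 90.
  m_3 = 1*90 - 45 = 45, d_3 = (2055 - 45^2)/1 = 30/1 = 30: (m_3, d_3) = (m_1, d_1) = (45, 30), so from here the quotients repeat a_1, a_2; the period length is 2.
Hence the expansion of sqrt(2055) is a_0 = 45 followed by the repeating block 3, 90 (period 2).

[45; (3, 90)]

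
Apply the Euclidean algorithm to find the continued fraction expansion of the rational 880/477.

Run the Euclidean algorithm on 880 and 477; the successive quotients are the partial quotients a_0, a_1, ... (each step inverts the fractional part left over by the previous one):
  880 = 1*477 + 403, so a_0 = 1.
  477 = 1*403 + 74, so a_1 = 1.
  403 = 5*74 + 33, so a_2 = 5.
  74 = 2*33 + 8, so a_3 = 2.
  33 = 4*8 + 1, so a_4 = 4.
  8 = 8*1 + 0, so a_5 = 8.
The remainder reaches 0 after 6 divisions, so the expansion has 6 partial quotients, read off in order.

[1; 1, 5, 2, 4, 8]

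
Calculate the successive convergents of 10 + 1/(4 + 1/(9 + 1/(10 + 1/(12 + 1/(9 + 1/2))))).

10/1, 41/4, 379/37, 3831/374, 46351/4525, 420990/41099, 888331/86723

Using the convergent recurrence p_i = a_i*p_{i-1} + p_{i-2}, q_i = a_i*q_{i-1} + q_{i-2} with p_{-2}=0, p_{-1}=1, q_{-2}=1, q_{-1}=0:
  i=0: a_0=10, p_0 = 10*1 + 0 = 10, q_0 = 10*0 + 1 = 1.
  i=1: a_1=4, p_1 = 4*10 + 1 = 41, q_1 = 4*1 + 0 = 4.
  i=2: a_2=9, p_2 = 9*41 + 10 = 379, q_2 = 9*4 + 1 = 37.
  i=3: a_3=10, p_3 = 10*379 + 41 = 3831, q_3 = 10*37 + 4 = 374.
  i=4: a_4=12, p_4 = 12*3831 + 379 = 46351, q_4 = 12*374 + 37 = 4525.
  i=5: a_5=9, p_5 = 9*46351 + 3831 = 420990, q_5 = 9*4525 + 374 = 41099.
  i=6: a_6=2, p_6 = 2*420990 + 46351 = 888331, q_6 = 2*41099 + 4525 = 86723.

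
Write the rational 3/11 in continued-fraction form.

Run the Euclidean algorithm on 3 and 11; the successive quotients are the partial quotients a_0, a_1, ... (each step inverts the fractional part left over by the previous one):
  3 = 0*11 + 3, so a_0 = 0.
  11 = 3*3 + 2, so a_1 = 3.
  3 = 1*2 + 1, so a_2 = 1.
  2 = 2*1 + 0, so a_3 = 2.
The remainder reaches 0 after 4 divisions, so the expansion has 4 partial quotients, read off in order.

[0; 3, 1, 2]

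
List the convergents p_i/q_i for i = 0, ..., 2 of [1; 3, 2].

Using the convergent recurrence p_i = a_i*p_{i-1} + p_{i-2}, q_i = a_i*q_{i-1} + q_{i-2} with p_{-2}=0, p_{-1}=1, q_{-2}=1, q_{-1}=0:
  i=0: a_0=1, p_0 = 1*1 + 0 = 1, q_0 = 1*0 + 1 = 1.
  i=1: a_1=3, p_1 = 3*1 + 1 = 4, q_1 = 3*1 + 0 = 3.
  i=2: a_2=2, p_2 = 2*4 + 1 = 9, q_2 = 2*3 + 1 = 7.

1/1, 4/3, 9/7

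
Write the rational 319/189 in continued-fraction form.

Run the Euclidean algorithm on 319 and 189; the successive quotients are the partial quotients a_0, a_1, ... (each step inverts the fractional part left over by the previous one):
  319 = 1*189 + 130, so a_0 = 1.
  189 = 1*130 + 59, so a_1 = 1.
  130 = 2*59 + 12, so a_2 = 2.
  59 = 4*12 + 11, so a_3 = 4.
  12 = 1*11 + 1, so a_4 = 1.
  11 = 11*1 + 0, so a_5 = 11.
The remainder reaches 0 after 6 divisions, so the expansion has 6 partial quotients, read off in order.

[1; 1, 2, 4, 1, 11]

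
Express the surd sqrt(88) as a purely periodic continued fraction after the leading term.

[9; (2, 1, 1, 1, 2, 18)]

Write x_i = (sqrt(88) + m_i)/d_i with (m_0, d_0) = (0, 1). a_0 = floor(sqrt(88)) = 9, since 9^2 = 81 <= 88 < 100 = 10^2.
Iterate m_{i+1} = d_i*a_i - m_i, d_{i+1} = (88 - m_{i+1}^2)/d_i, a_{i+1} = floor((a_0 + m_{i+1})/d_{i+1}):
  m_1 = 1*9 - 0 = 9, d_1 = (88 - 9^2)/1 = 7/1 = 7, a_1 = floor((9 + 9)/7) = 2.
  m_2 = 7*2 - 9 = 5, d_2 = (88 - 5^2)/7 = 63/7 = 9, a_2 = floor((9 + 5)/9) = 1.
  m_3 = 9*1 - 5 = 4, d_3 = (88 - 4^2)/9 = 72/9 = 8, a_3 = floor((9 + 4)/8) = 1.
  m_4 = 8*1 - 4 = 4, d_4 = (88 - 4^2)/8 = 72/8 = 9, a_4 = floor((9 + 4)/9) = 1.
  m_5 = 9*1 - 4 = 5, d_5 = (88 - 5^2)/9 = 63/9 = 7, a_5 = floor((9 + 5)/7) = 2.
  m_6 = 7*2 - 5 = 9, d_6 = (88 - 9^2)/7 = 7/7 = 1, a_6 = floor((9 + 9)/1) = 18.
  m_7 = 1*18 - 9 = 9, d_7 = (88 - 9^2)/1 = 7/1 = 7: (m_7, d_7) = (m_1, d_1) = (9, 7), so from here the quotients repeat a_1, ..., a_6; the period length is 6.
Hence the expansion of sqrt(88) is a_0 = 9 followed by the repeating block 2, 1, 1, 1, 2, 18 (period 6).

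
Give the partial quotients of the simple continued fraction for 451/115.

Run the Euclidean algorithm on 451 and 115; the successive quotients are the partial quotients a_0, a_1, ... (each step inverts the fractional part left over by the previous one):
  451 = 3*115 + 106, so a_0 = 3.
  115 = 1*106 + 9, so a_1 = 1.
  106 = 11*9 + 7, so a_2 = 11.
  9 = 1*7 + 2, so a_3 = 1.
  7 = 3*2 + 1, so a_4 = 3.
  2 = 2*1 + 0, so a_5 = 2.
The remainder reaches 0 after 6 divisions, so the expansion has 6 partial quotients, read off in order.

[3; 1, 11, 1, 3, 2]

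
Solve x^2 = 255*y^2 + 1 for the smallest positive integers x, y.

First expand sqrt(255) as a continued fraction. With x_i = (sqrt(255) + m_i)/d_i and (m_0, d_0) = (0, 1): a_0 = floor(sqrt(255)) = 15, since 15^2 = 225 <= 255 < 256 = 16^2.
Iterate m_{i+1} = d_i*a_i - m_i, d_{i+1} = (255 - m_{i+1}^2)/d_i, a_{i+1} = floor((a_0 + m_{i+1})/d_{i+1}):
  m_1 = 1*15 - 0 = 15, d_1 = (255 - 15^2)/1 = 30/1 = 30, a_1 = floor((15 + 15)/30) = 1.
  m_2 = 30*1 - 15 = 15, d_2 = (255 - 15^2)/30 = 30/30 = 1, a_2 = floor((15 + 15)/1) = 30.
  m_3 = 1*30 - 15 = 15, d_3 = (255 - 15^2)/1 = 30/1 = 30: (m_3, d_3) = (m_1, d_1) = (15, 30), so from here the quotients repeat a_1, a_2; the period length is 2.
So sqrt(255) = [15; (1, 30)] with period length k = 2.
k is even, so the fundamental solution of x^2 - 255y^2 = 1 is (p_{k-1}, q_{k-1}) = (p_1, q_1); compute convergents through index 1.
Convergents (p_i = a_i*p_{i-1} + p_{i-2}, q_i = a_i*q_{i-1} + q_{i-2} with p_{-2}=0, p_{-1}=1, q_{-2}=1, q_{-1}=0):
  i=0: a_0=15, p_0 = 15*1 + 0 = 15, q_0 = 15*0 + 1 = 1.
  i=1: a_1=1, p_1 = 1*15 + 1 = 16, q_1 = 1*1 + 0 = 1.
Check: 16^2 - 255*1^2 = 256 - 255 = 1, so (x, y) = (16, 1) solves the equation, and by the theorem it is the least positive solution.

(x, y) = (16, 1)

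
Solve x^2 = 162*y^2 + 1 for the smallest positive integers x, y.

(x, y) = (19601, 1540)

First expand sqrt(162) as a continued fraction. With x_i = (sqrt(162) + m_i)/d_i and (m_0, d_0) = (0, 1): a_0 = floor(sqrt(162)) = 12, since 12^2 = 144 <= 162 < 169 = 13^2.
Iterate m_{i+1} = d_i*a_i - m_i, d_{i+1} = (162 - m_{i+1}^2)/d_i, a_{i+1} = floor((a_0 + m_{i+1})/d_{i+1}):
  m_1 = 1*12 - 0 = 12, d_1 = (162 - 12^2)/1 = 18/1 = 18, a_1 = floor((12 + 12)/18) = 1.
  m_2 = 18*1 - 12 = 6, d_2 = (162 - 6^2)/18 = 126/18 = 7, a_2 = floor((12 + 6)/7) = 2.
  m_3 = 7*2 - 6 = 8, d_3 = (162 - 8^2)/7 = 98/7 = 14, a_3 = floor((12 + 8)/14) = 1.
  m_4 = 14*1 - 8 = 6, d_4 = (162 - 6^2)/14 = 126/14 = 9, a_4 = floor((12 + 6)/9) = 2.
  m_5 = 9*2 - 6 = 12, d_5 = (162 - 12^2)/9 = 18/9 = 2, a_5 = floor((12 + 12)/2) = 12.
  m_6 = 2*12 - 12 = 12, d_6 = (162 - 12^2)/2 = 18/2 = 9, a_6 = floor((12 + 12)/9) = 2.
  m_7 = 9*2 - 12 = 6, d_7 = (162 - 6^2)/9 = 126/9 = 14, a_7 = floor((12 + 6)/14) = 1.
  m_8 = 14*1 - 6 = 8, d_8 = (162 - 8^2)/14 = 98/14 = 7, a_8 = floor((12 + 8)/7) = 2.
  m_9 = 7*2 - 8 = 6, d_9 = (162 - 6^2)/7 = 126/7 = 18, a_9 = floor((12 + 6)/18) = 1.
  m_10 = 18*1 - 6 = 12, d_10 = (162 - 12^2)/18 = 18/18 = 1, a_10 = floor((12 + 12)/1) = 24.
  m_11 = 1*24 - 12 = 12, d_11 = (162 - 12^2)/1 = 18/1 = 18: (m_11, d_11) = (m_1, d_1) = (12, 18), so from here the quotients repeat a_1, ..., a_10; the period length is 10.
So sqrt(162) = [12; (1, 2, 1, 2, 12, 2, 1, 2, 1, 24)] with period length k = 10.
k is even, so the fundamental solution of x^2 - 162y^2 = 1 is (p_{k-1}, q_{k-1}) = (p_9, q_9); compute convergents through index 9.
Convergents (p_i = a_i*p_{i-1} + p_{i-2}, q_i = a_i*q_{i-1} + q_{i-2} with p_{-2}=0, p_{-1}=1, q_{-2}=1, q_{-1}=0):
  i=0: a_0=12, p_0 = 12*1 + 0 = 12, q_0 = 12*0 + 1 = 1.
  i=1: a_1=1, p_1 = 1*12 + 1 = 13, q_1 = 1*1 + 0 = 1.
  i=2: a_2=2, p_2 = 2*13 + 12 = 38, q_2 = 2*1 + 1 = 3.
  i=3: a_3=1, p_3 = 1*38 + 13 = 51, q_3 = 1*3 + 1 = 4.
  i=4: a_4=2, p_4 = 2*51 + 38 = 140, q_4 = 2*4 + 3 = 11.
  i=5: a_5=12, p_5 = 12*140 + 51 = 1731, q_5 = 12*11 + 4 = 136.
  i=6: a_6=2, p_6 = 2*1731 + 140 = 3602, q_6 = 2*136 + 11 = 283.
  i=7: a_7=1, p_7 = 1*3602 + 1731 = 5333, q_7 = 1*283 + 136 = 419.
  i=8: a_8=2, p_8 = 2*5333 + 3602 = 14268, q_8 = 2*419 + 283 = 1121.
  i=9: a_9=1, p_9 = 1*14268 + 5333 = 19601, q_9 = 1*1121 + 419 = 1540.
Check: 19601^2 - 162*1540^2 = 384199201 - 384199200 = 1, so (x, y) = (19601, 1540) solves the equation, and by the theorem it is the least positive solution.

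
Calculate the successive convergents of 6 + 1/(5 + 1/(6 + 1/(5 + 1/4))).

6/1, 31/5, 192/31, 991/160, 4156/671

Using the convergent recurrence p_i = a_i*p_{i-1} + p_{i-2}, q_i = a_i*q_{i-1} + q_{i-2} with p_{-2}=0, p_{-1}=1, q_{-2}=1, q_{-1}=0:
  i=0: a_0=6, p_0 = 6*1 + 0 = 6, q_0 = 6*0 + 1 = 1.
  i=1: a_1=5, p_1 = 5*6 + 1 = 31, q_1 = 5*1 + 0 = 5.
  i=2: a_2=6, p_2 = 6*31 + 6 = 192, q_2 = 6*5 + 1 = 31.
  i=3: a_3=5, p_3 = 5*192 + 31 = 991, q_3 = 5*31 + 5 = 160.
  i=4: a_4=4, p_4 = 4*991 + 192 = 4156, q_4 = 4*160 + 31 = 671.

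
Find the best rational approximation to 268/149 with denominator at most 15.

Expand x = 268/149 as a continued fraction with the Euclidean algorithm:
  268 = 1*149 + 119, so a_0 = 1.
  149 = 1*119 + 30, so a_1 = 1.
  119 = 3*30 + 29, so a_2 = 3.
  30 = 1*29 + 1, so a_3 = 1.
  29 = 29*1 + 0, so a_4 = 29.
so x = [1; 1, 3, 1, 29].
Convergents (p_i = a_i*p_{i-1} + p_{i-2}, q_i = a_i*q_{i-1} + q_{i-2} with p_{-2}=0, p_{-1}=1, q_{-2}=1, q_{-1}=0), until the denominator exceeds 15:
  i=0: a_0=1, p_0 = 1*1 + 0 = 1, q_0 = 1*0 + 1 = 1.
  i=1: a_1=1, p_1 = 1*1 + 1 = 2, q_1 = 1*1 + 0 = 1.
  i=2: a_2=3, p_2 = 3*2 + 1 = 7, q_2 = 3*1 + 1 = 4.
  i=3: a_3=1, p_3 = 1*7 + 2 = 9, q_3 = 1*4 + 1 = 5.
  i=4: a_4=29, p_4 = 29*9 + 7 = 268, q_4 = 29*5 + 4 = 149.
q_4 = 149 > 15, so the last convergent with denominator <= 15 is p_3/q_3 = 9/5.
The closest fraction with denominator <= 15 is either p_3/q_3 or the intermediate fraction (k*p_3 + p_2)/(k*q_3 + q_2) with the largest k >= 1 whose denominator stays <= 15; these approach x as k grows, and every other convergent or intermediate fraction in range is farther away.
Largest k: floor((15 - q_2)/q_3) = floor((15 - 4)/5) = 2.
That gives (2*9 + 7)/(2*5 + 4) = 25/14.
Compare the errors: |x - 9/5| = |268*5 - 9*149|/(149*5) = 1/745, and |x - 25/14| = |268*14 - 25*149|/(149*14) = 27/2086.
Cross-multiplying, 1*2086 = 2086 < 20115 = 27*745, so 1/745 is smaller: the convergent 9/5 is closer to x than 25/14.

9/5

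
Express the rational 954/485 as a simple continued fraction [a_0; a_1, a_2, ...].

Run the Euclidean algorithm on 954 and 485; the successive quotients are the partial quotients a_0, a_1, ... (each step inverts the fractional part left over by the previous one):
  954 = 1*485 + 469, so a_0 = 1.
  485 = 1*469 + 16, so a_1 = 1.
  469 = 29*16 + 5, so a_2 = 29.
  16 = 3*5 + 1, so a_3 = 3.
  5 = 5*1 + 0, so a_4 = 5.
The remainder reaches 0 after 5 divisions, so the expansion has 5 partial quotients, read off in order.

[1; 1, 29, 3, 5]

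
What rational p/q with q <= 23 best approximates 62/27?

Expand x = 62/27 as a continued fraction with the Euclidean algorithm:
  62 = 2*27 + 8, so a_0 = 2.
  27 = 3*8 + 3, so a_1 = 3.
  8 = 2*3 + 2, so a_2 = 2.
  3 = 1*2 + 1, so a_3 = 1.
  2 = 2*1 + 0, so a_4 = 2.
so x = [2; 3, 2, 1, 2].
Convergents (p_i = a_i*p_{i-1} + p_{i-2}, q_i = a_i*q_{i-1} + q_{i-2} with p_{-2}=0, p_{-1}=1, q_{-2}=1, q_{-1}=0), until the denominator exceeds 23:
  i=0: a_0=2, p_0 = 2*1 + 0 = 2, q_0 = 2*0 + 1 = 1.
  i=1: a_1=3, p_1 = 3*2 + 1 = 7, q_1 = 3*1 + 0 = 3.
  i=2: a_2=2, p_2 = 2*7 + 2 = 16, q_2 = 2*3 + 1 = 7.
  i=3: a_3=1, p_3 = 1*16 + 7 = 23, q_3 = 1*7 + 3 = 10.
  i=4: a_4=2, p_4 = 2*23 + 16 = 62, q_4 = 2*10 + 7 = 27.
q_4 = 27 > 23, so the last convergent with denominator <= 23 is p_3/q_3 = 23/10.
The closest fraction with denominator <= 23 is either p_3/q_3 or the intermediate fraction (k*p_3 + p_2)/(k*q_3 + q_2) with the largest k >= 1 whose denominator stays <= 23; these approach x as k grows, and every other convergent or intermediate fraction in range is farther away.
Largest k: floor((23 - q_2)/q_3) = floor((23 - 7)/10) = 1.
That gives (1*23 + 16)/(1*10 + 7) = 39/17.
Compare the errors: |x - 23/10| = |62*10 - 23*27|/(27*10) = 1/270, and |x - 39/17| = |62*17 - 39*27|/(27*17) = 1/459.
Cross-multiplying, 1*270 = 270 < 459 = 1*459, so 1/459 is smaller: the intermediate fraction 39/17 is closer to x than 23/10.

39/17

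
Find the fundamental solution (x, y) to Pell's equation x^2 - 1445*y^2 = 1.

(x, y) = (2889, 76)

First expand sqrt(1445) as a continued fraction. With x_i = (sqrt(1445) + m_i)/d_i and (m_0, d_0) = (0, 1): a_0 = floor(sqrt(1445)) = 38, since 38^2 = 1444 <= 1445 < 1521 = 39^2.
Iterate m_{i+1} = d_i*a_i - m_i, d_{i+1} = (1445 - m_{i+1}^2)/d_i, a_{i+1} = floor((a_0 + m_{i+1})/d_{i+1}):
  m_1 = 1*38 - 0 = 38, d_1 = (1445 - 38^2)/1 = 1/1 = 1, a_1 = floor((38 + 38)/1) = 76.
  m_2 = 1*76 - 38 = 38, d_2 = (1445 - 38^2)/1 = 1/1 = 1: (m_2, d_2) = (m_1, d_1) = (38, 1), so from here the quotient a_1 repeats; the period length is 1.
So sqrt(1445) = [38; (76)] with period length k = 1.
k is odd, so (p_{k-1}, q_{k-1}) only solves x^2 - 1445y^2 = -1 and the fundamental solution of x^2 - 1445y^2 = 1 is (p_{2k-1}, q_{2k-1}) = (p_1, q_1); compute convergents through index 1, running through the period twice.
Convergents (p_i = a_i*p_{i-1} + p_{i-2}, q_i = a_i*q_{i-1} + q_{i-2} with p_{-2}=0, p_{-1}=1, q_{-2}=1, q_{-1}=0):
  i=0: a_0=38, p_0 = 38*1 + 0 = 38, q_0 = 38*0 + 1 = 1.
  i=1: a_1=76, p_1 = 76*38 + 1 = 2889, q_1 = 76*1 + 0 = 76.
Indeed p_0^2 - 1445*q_0^2 = 1444 - 1445 = -1, not +1.
Check: 2889^2 - 1445*76^2 = 8346321 - 8346320 = 1, so (x, y) = (2889, 76) solves the equation, and by the theorem it is the least positive solution.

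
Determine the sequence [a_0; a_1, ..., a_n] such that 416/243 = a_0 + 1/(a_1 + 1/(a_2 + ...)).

Run the Euclidean algorithm on 416 and 243; the successive quotients are the partial quotients a_0, a_1, ... (each step inverts the fractional part left over by the previous one):
  416 = 1*243 + 173, so a_0 = 1.
  243 = 1*173 + 70, so a_1 = 1.
  173 = 2*70 + 33, so a_2 = 2.
  70 = 2*33 + 4, so a_3 = 2.
  33 = 8*4 + 1, so a_4 = 8.
  4 = 4*1 + 0, so a_5 = 4.
The remainder reaches 0 after 6 divisions, so the expansion has 6 partial quotients, read off in order.

[1; 1, 2, 2, 8, 4]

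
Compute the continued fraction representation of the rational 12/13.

Run the Euclidean algorithm on 12 and 13; the successive quotients are the partial quotients a_0, a_1, ... (each step inverts the fractional part left over by the previous one):
  12 = 0*13 + 12, so a_0 = 0.
  13 = 1*12 + 1, so a_1 = 1.
  12 = 12*1 + 0, so a_2 = 12.
The remainder reaches 0 after 3 divisions, so the expansion has 3 partial quotients, read off in order.

[0; 1, 12]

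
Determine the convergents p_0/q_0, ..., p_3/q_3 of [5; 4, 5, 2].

5/1, 21/4, 110/21, 241/46

Using the convergent recurrence p_i = a_i*p_{i-1} + p_{i-2}, q_i = a_i*q_{i-1} + q_{i-2} with p_{-2}=0, p_{-1}=1, q_{-2}=1, q_{-1}=0:
  i=0: a_0=5, p_0 = 5*1 + 0 = 5, q_0 = 5*0 + 1 = 1.
  i=1: a_1=4, p_1 = 4*5 + 1 = 21, q_1 = 4*1 + 0 = 4.
  i=2: a_2=5, p_2 = 5*21 + 5 = 110, q_2 = 5*4 + 1 = 21.
  i=3: a_3=2, p_3 = 2*110 + 21 = 241, q_3 = 2*21 + 4 = 46.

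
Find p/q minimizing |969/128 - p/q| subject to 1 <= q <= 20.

Expand x = 969/128 as a continued fraction with the Euclidean algorithm:
  969 = 7*128 + 73, so a_0 = 7.
  128 = 1*73 + 55, so a_1 = 1.
  73 = 1*55 + 18, so a_2 = 1.
  55 = 3*18 + 1, so a_3 = 3.
  18 = 18*1 + 0, so a_4 = 18.
so x = [7; 1, 1, 3, 18].
Convergents (p_i = a_i*p_{i-1} + p_{i-2}, q_i = a_i*q_{i-1} + q_{i-2} with p_{-2}=0, p_{-1}=1, q_{-2}=1, q_{-1}=0), until the denominator exceeds 20:
  i=0: a_0=7, p_0 = 7*1 + 0 = 7, q_0 = 7*0 + 1 = 1.
  i=1: a_1=1, p_1 = 1*7 + 1 = 8, q_1 = 1*1 + 0 = 1.
  i=2: a_2=1, p_2 = 1*8 + 7 = 15, q_2 = 1*1 + 1 = 2.
  i=3: a_3=3, p_3 = 3*15 + 8 = 53, q_3 = 3*2 + 1 = 7.
  i=4: a_4=18, p_4 = 18*53 + 15 = 969, q_4 = 18*7 + 2 = 128.
q_4 = 128 > 20, so the last convergent with denominator <= 20 is p_3/q_3 = 53/7.
The closest fraction with denominator <= 20 is either p_3/q_3 or the intermediate fraction (k*p_3 + p_2)/(k*q_3 + q_2) with the largest k >= 1 whose denominator stays <= 20; these approach x as k grows, and every other convergent or intermediate fraction in range is farther away.
Largest k: floor((20 - q_2)/q_3) = floor((20 - 2)/7) = 2.
That gives (2*53 + 15)/(2*7 + 2) = 121/16.
Compare the errors: |x - 53/7| = |969*7 - 53*128|/(128*7) = 1/896, and |x - 121/16| = |969*16 - 121*128|/(128*16) = 16/2048.
Cross-multiplying, 1*2048 = 2048 < 14336 = 16*896, so 1/896 is smaller: the convergent 53/7 is closer to x than 121/16.

53/7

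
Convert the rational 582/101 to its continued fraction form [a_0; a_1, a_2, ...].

[5; 1, 3, 4, 1, 4]

Run the Euclidean algorithm on 582 and 101; the successive quotients are the partial quotients a_0, a_1, ... (each step inverts the fractional part left over by the previous one):
  582 = 5*101 + 77, so a_0 = 5.
  101 = 1*77 + 24, so a_1 = 1.
  77 = 3*24 + 5, so a_2 = 3.
  24 = 4*5 + 4, so a_3 = 4.
  5 = 1*4 + 1, so a_4 = 1.
  4 = 4*1 + 0, so a_5 = 4.
The remainder reaches 0 after 6 divisions, so the expansion has 6 partial quotients, read off in order.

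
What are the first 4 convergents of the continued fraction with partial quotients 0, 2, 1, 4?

0/1, 1/2, 1/3, 5/14

Using the convergent recurrence p_i = a_i*p_{i-1} + p_{i-2}, q_i = a_i*q_{i-1} + q_{i-2} with p_{-2}=0, p_{-1}=1, q_{-2}=1, q_{-1}=0:
  i=0: a_0=0, p_0 = 0*1 + 0 = 0, q_0 = 0*0 + 1 = 1.
  i=1: a_1=2, p_1 = 2*0 + 1 = 1, q_1 = 2*1 + 0 = 2.
  i=2: a_2=1, p_2 = 1*1 + 0 = 1, q_2 = 1*2 + 1 = 3.
  i=3: a_3=4, p_3 = 4*1 + 1 = 5, q_3 = 4*3 + 2 = 14.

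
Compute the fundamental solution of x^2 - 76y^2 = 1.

First expand sqrt(76) as a continued fraction. With x_i = (sqrt(76) + m_i)/d_i and (m_0, d_0) = (0, 1): a_0 = floor(sqrt(76)) = 8, since 8^2 = 64 <= 76 < 81 = 9^2.
Iterate m_{i+1} = d_i*a_i - m_i, d_{i+1} = (76 - m_{i+1}^2)/d_i, a_{i+1} = floor((a_0 + m_{i+1})/d_{i+1}):
  m_1 = 1*8 - 0 = 8, d_1 = (76 - 8^2)/1 = 12/1 = 12, a_1 = floor((8 + 8)/12) = 1.
  m_2 = 12*1 - 8 = 4, d_2 = (76 - 4^2)/12 = 60/12 = 5, a_2 = floor((8 + 4)/5) = 2.
  m_3 = 5*2 - 4 = 6, d_3 = (76 - 6^2)/5 = 40/5 = 8, a_3 = floor((8 + 6)/8) = 1.
  m_4 = 8*1 - 6 = 2, d_4 = (76 - 2^2)/8 = 72/8 = 9, a_4 = floor((8 + 2)/9) = 1.
  m_5 = 9*1 - 2 = 7, d_5 = (76 - 7^2)/9 = 27/9 = 3, a_5 = floor((8 + 7)/3) = 5.
  m_6 = 3*5 - 7 = 8, d_6 = (76 - 8^2)/3 = 12/3 = 4, a_6 = floor((8 + 8)/4) = 4.
  m_7 = 4*4 - 8 = 8, d_7 = (76 - 8^2)/4 = 12/4 = 3, a_7 = floor((8 + 8)/3) = 5.
  m_8 = 3*5 - 8 = 7, d_8 = (76 - 7^2)/3 = 27/3 = 9, a_8 = floor((8 + 7)/9) = 1.
  m_9 = 9*1 - 7 = 2, d_9 = (76 - 2^2)/9 = 72/9 = 8, a_9 = floor((8 + 2)/8) = 1.
  m_10 = 8*1 - 2 = 6, d_10 = (76 - 6^2)/8 = 40/8 = 5, a_10 = floor((8 + 6)/5) = 2.
  m_11 = 5*2 - 6 = 4, d_11 = (76 - 4^2)/5 = 60/5 = 12, a_11 = floor((8 + 4)/12) = 1.
  m_12 = 12*1 - 4 = 8, d_12 = (76 - 8^2)/12 = 12/12 = 1, a_12 = floor((8 + 8)/1) = 16.
  m_13 = 1*16 - 8 = 8, d_13 = (76 - 8^2)/1 = 12/1 = 12: (m_13, d_13) = (m_1, d_1) = (8, 12), so from here the quotients repeat a_1, ..., a_12; the period length is 12.
So sqrt(76) = [8; (1, 2, 1, 1, 5, 4, 5, 1, 1, 2, 1, 16)] with period length k = 12.
k is even, so the fundamental solution of x^2 - 76y^2 = 1 is (p_{k-1}, q_{k-1}) = (p_11, q_11); compute convergents through index 11.
Convergents (p_i = a_i*p_{i-1} + p_{i-2}, q_i = a_i*q_{i-1} + q_{i-2} with p_{-2}=0, p_{-1}=1, q_{-2}=1, q_{-1}=0):
  i=0: a_0=8, p_0 = 8*1 + 0 = 8, q_0 = 8*0 + 1 = 1.
  i=1: a_1=1, p_1 = 1*8 + 1 = 9, q_1 = 1*1 + 0 = 1.
  i=2: a_2=2, p_2 = 2*9 + 8 = 26, q_2 = 2*1 + 1 = 3.
  i=3: a_3=1, p_3 = 1*26 + 9 = 35, q_3 = 1*3 + 1 = 4.
  i=4: a_4=1, p_4 = 1*35 + 26 = 61, q_4 = 1*4 + 3 = 7.
  i=5: a_5=5, p_5 = 5*61 + 35 = 340, q_5 = 5*7 + 4 = 39.
  i=6: a_6=4, p_6 = 4*340 + 61 = 1421, q_6 = 4*39 + 7 = 163.
  i=7: a_7=5, p_7 = 5*1421 + 340 = 7445, q_7 = 5*163 + 39 = 854.
  i=8: a_8=1, p_8 = 1*7445 + 1421 = 8866, q_8 = 1*854 + 163 = 1017.
  i=9: a_9=1, p_9 = 1*8866 + 7445 = 16311, q_9 = 1*1017 + 854 = 1871.
  i=10: a_10=2, p_10 = 2*16311 + 8866 = 41488, q_10 = 2*1871 + 1017 = 4759.
  i=11: a_11=1, p_11 = 1*41488 + 16311 = 57799, q_11 = 1*4759 + 1871 = 6630.
Check: 57799^2 - 76*6630^2 = 3340724401 - 3340724400 = 1, so (x, y) = (57799, 6630) solves the equation, and by the theorem it is the least positive solution.

(x, y) = (57799, 6630)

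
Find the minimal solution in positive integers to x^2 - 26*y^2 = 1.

(x, y) = (51, 10)

First expand sqrt(26) as a continued fraction. With x_i = (sqrt(26) + m_i)/d_i and (m_0, d_0) = (0, 1): a_0 = floor(sqrt(26)) = 5, since 5^2 = 25 <= 26 < 36 = 6^2.
Iterate m_{i+1} = d_i*a_i - m_i, d_{i+1} = (26 - m_{i+1}^2)/d_i, a_{i+1} = floor((a_0 + m_{i+1})/d_{i+1}):
  m_1 = 1*5 - 0 = 5, d_1 = (26 - 5^2)/1 = 1/1 = 1, a_1 = floor((5 + 5)/1) = 10.
  m_2 = 1*10 - 5 = 5, d_2 = (26 - 5^2)/1 = 1/1 = 1: (m_2, d_2) = (m_1, d_1) = (5, 1), so from here the quotient a_1 repeats; the period length is 1.
So sqrt(26) = [5; (10)] with period length k = 1.
k is odd, so (p_{k-1}, q_{k-1}) only solves x^2 - 26y^2 = -1 and the fundamental solution of x^2 - 26y^2 = 1 is (p_{2k-1}, q_{2k-1}) = (p_1, q_1); compute convergents through index 1, running through the period twice.
Convergents (p_i = a_i*p_{i-1} + p_{i-2}, q_i = a_i*q_{i-1} + q_{i-2} with p_{-2}=0, p_{-1}=1, q_{-2}=1, q_{-1}=0):
  i=0: a_0=5, p_0 = 5*1 + 0 = 5, q_0 = 5*0 + 1 = 1.
  i=1: a_1=10, p_1 = 10*5 + 1 = 51, q_1 = 10*1 + 0 = 10.
Indeed p_0^2 - 26*q_0^2 = 25 - 26 = -1, not +1.
Check: 51^2 - 26*10^2 = 2601 - 2600 = 1, so (x, y) = (51, 10) solves the equation, and by the theorem it is the least positive solution.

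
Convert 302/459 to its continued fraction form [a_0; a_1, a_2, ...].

Run the Euclidean algorithm on 302 and 459; the successive quotients are the partial quotients a_0, a_1, ... (each step inverts the fractional part left over by the previous one):
  302 = 0*459 + 302, so a_0 = 0.
  459 = 1*302 + 157, so a_1 = 1.
  302 = 1*157 + 145, so a_2 = 1.
  157 = 1*145 + 12, so a_3 = 1.
  145 = 12*12 + 1, so a_4 = 12.
  12 = 12*1 + 0, so a_5 = 12.
The remainder reaches 0 after 6 divisions, so the expansion has 6 partial quotients, read off in order.

[0; 1, 1, 1, 12, 12]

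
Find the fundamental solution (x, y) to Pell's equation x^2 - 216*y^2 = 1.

First expand sqrt(216) as a continued fraction. With x_i = (sqrt(216) + m_i)/d_i and (m_0, d_0) = (0, 1): a_0 = floor(sqrt(216)) = 14, since 14^2 = 196 <= 216 < 225 = 15^2.
Iterate m_{i+1} = d_i*a_i - m_i, d_{i+1} = (216 - m_{i+1}^2)/d_i, a_{i+1} = floor((a_0 + m_{i+1})/d_{i+1}):
  m_1 = 1*14 - 0 = 14, d_1 = (216 - 14^2)/1 = 20/1 = 20, a_1 = floor((14 + 14)/20) = 1.
  m_2 = 20*1 - 14 = 6, d_2 = (216 - 6^2)/20 = 180/20 = 9, a_2 = floor((14 + 6)/9) = 2.
  m_3 = 9*2 - 6 = 12, d_3 = (216 - 12^2)/9 = 72/9 = 8, a_3 = floor((14 + 12)/8) = 3.
  m_4 = 8*3 - 12 = 12, d_4 = (216 - 12^2)/8 = 72/8 = 9, a_4 = floor((14 + 12)/9) = 2.
  m_5 = 9*2 - 12 = 6, d_5 = (216 - 6^2)/9 = 180/9 = 20, a_5 = floor((14 + 6)/20) = 1.
  m_6 = 20*1 - 6 = 14, d_6 = (216 - 14^2)/20 = 20/20 = 1, a_6 = floor((14 + 14)/1) = 28.
  m_7 = 1*28 - 14 = 14, d_7 = (216 - 14^2)/1 = 20/1 = 20: (m_7, d_7) = (m_1, d_1) = (14, 20), so from here the quotients repeat a_1, ..., a_6; the period length is 6.
So sqrt(216) = [14; (1, 2, 3, 2, 1, 28)] with period length k = 6.
k is even, so the fundamental solution of x^2 - 216y^2 = 1 is (p_{k-1}, q_{k-1}) = (p_5, q_5); compute convergents through index 5.
Convergents (p_i = a_i*p_{i-1} + p_{i-2}, q_i = a_i*q_{i-1} + q_{i-2} with p_{-2}=0, p_{-1}=1, q_{-2}=1, q_{-1}=0):
  i=0: a_0=14, p_0 = 14*1 + 0 = 14, q_0 = 14*0 + 1 = 1.
  i=1: a_1=1, p_1 = 1*14 + 1 = 15, q_1 = 1*1 + 0 = 1.
  i=2: a_2=2, p_2 = 2*15 + 14 = 44, q_2 = 2*1 + 1 = 3.
  i=3: a_3=3, p_3 = 3*44 + 15 = 147, q_3 = 3*3 + 1 = 10.
  i=4: a_4=2, p_4 = 2*147 + 44 = 338, q_4 = 2*10 + 3 = 23.
  i=5: a_5=1, p_5 = 1*338 + 147 = 485, q_5 = 1*23 + 10 = 33.
Check: 485^2 - 216*33^2 = 235225 - 235224 = 1, so (x, y) = (485, 33) solves the equation, and by the theorem it is the least positive solution.

(x, y) = (485, 33)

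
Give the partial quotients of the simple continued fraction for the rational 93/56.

Run the Euclidean algorithm on 93 and 56; the successive quotients are the partial quotients a_0, a_1, ... (each step inverts the fractional part left over by the previous one):
  93 = 1*56 + 37, so a_0 = 1.
  56 = 1*37 + 19, so a_1 = 1.
  37 = 1*19 + 18, so a_2 = 1.
  19 = 1*18 + 1, so a_3 = 1.
  18 = 18*1 + 0, so a_4 = 18.
The remainder reaches 0 after 5 divisions, so the expansion has 5 partial quotients, read off in order.

[1; 1, 1, 1, 18]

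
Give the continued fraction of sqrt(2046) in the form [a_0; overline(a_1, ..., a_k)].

Write x_i = (sqrt(2046) + m_i)/d_i with (m_0, d_0) = (0, 1). a_0 = floor(sqrt(2046)) = 45, since 45^2 = 2025 <= 2046 < 2116 = 46^2.
Iterate m_{i+1} = d_i*a_i - m_i, d_{i+1} = (2046 - m_{i+1}^2)/d_i, a_{i+1} = floor((a_0 + m_{i+1})/d_{i+1}):
  m_1 = 1*45 - 0 = 45, d_1 = (2046 - 45^2)/1 = 21/1 = 21, a_1 = floor((45 + 45)/21) = 4.
  m_2 = 21*4 - 45 = 39, d_2 = (2046 - 39^2)/21 = 525/21 = 25, a_2 = floor((45 + 39)/25) = 3.
  m_3 = 25*3 - 39 = 36, d_3 = (2046 - 36^2)/25 = 750/25 = 30, a_3 = floor((45 + 36)/30) = 2.
  m_4 = 30*2 - 36 = 24, d_4 = (2046 - 24^2)/30 = 1470/30 = 49, a_4 = floor((45 + 24)/49) = 1.
  m_5 = 49*1 - 24 = 25, d_5 = (2046 - 25^2)/49 = 1421/49 = 29, a_5 = floor((45 + 25)/29) = 2.
  m_6 = 29*2 - 25 = 33, d_6 = (2046 - 33^2)/29 = 957/29 = 33, a_6 = floor((45 + 33)/33) = 2.
  m_7 = 33*2 - 33 = 33, d_7 = (2046 - 33^2)/33 = 957/33 = 29, a_7 = floor((45 + 33)/29) = 2.
  m_8 = 29*2 - 33 = 25, d_8 = (2046 - 25^2)/29 = 1421/29 = 49, a_8 = floor((45 + 25)/49) = 1.
  m_9 = 49*1 - 25 = 24, d_9 = (2046 - 24^2)/49 = 1470/49 = 30, a_9 = floor((45 + 24)/30) = 2.
  m_10 = 30*2 - 24 = 36, d_10 = (2046 - 36^2)/30 = 750/30 = 25, a_10 = floor((45 + 36)/25) = 3.
  m_11 = 25*3 - 36 = 39, d_11 = (2046 - 39^2)/25 = 525/25 = 21, a_11 = floor((45 + 39)/21) = 4.
  m_12 = 21*4 - 39 = 45, d_12 = (2046 - 45^2)/21 = 21/21 = 1, a_12 = floor((45 + 45)/1) = 90.
  m_13 = 1*90 - 45 = 45, d_13 = (2046 - 45^2)/1 = 21/1 = 21: (m_13, d_13) = (m_1, d_1) = (45, 21), so from here the quotients repeat a_1, ..., a_12; the period length is 12.
Hence the expansion of sqrt(2046) is a_0 = 45 followed by the repeating block 4, 3, 2, 1, 2, 2, 2, 1, 2, 3, 4, 90 (period 12).

[45; overline(4, 3, 2, 1, 2, 2, 2, 1, 2, 3, 4, 90)]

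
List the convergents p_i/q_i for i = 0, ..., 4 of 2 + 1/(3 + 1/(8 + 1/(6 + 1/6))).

Using the convergent recurrence p_i = a_i*p_{i-1} + p_{i-2}, q_i = a_i*q_{i-1} + q_{i-2} with p_{-2}=0, p_{-1}=1, q_{-2}=1, q_{-1}=0:
  i=0: a_0=2, p_0 = 2*1 + 0 = 2, q_0 = 2*0 + 1 = 1.
  i=1: a_1=3, p_1 = 3*2 + 1 = 7, q_1 = 3*1 + 0 = 3.
  i=2: a_2=8, p_2 = 8*7 + 2 = 58, q_2 = 8*3 + 1 = 25.
  i=3: a_3=6, p_3 = 6*58 + 7 = 355, q_3 = 6*25 + 3 = 153.
  i=4: a_4=6, p_4 = 6*355 + 58 = 2188, q_4 = 6*153 + 25 = 943.

2/1, 7/3, 58/25, 355/153, 2188/943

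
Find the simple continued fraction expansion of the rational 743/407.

[1; 1, 4, 1, 2, 1, 2, 1, 4]

Run the Euclidean algorithm on 743 and 407; the successive quotients are the partial quotients a_0, a_1, ... (each step inverts the fractional part left over by the previous one):
  743 = 1*407 + 336, so a_0 = 1.
  407 = 1*336 + 71, so a_1 = 1.
  336 = 4*71 + 52, so a_2 = 4.
  71 = 1*52 + 19, so a_3 = 1.
  52 = 2*19 + 14, so a_4 = 2.
  19 = 1*14 + 5, so a_5 = 1.
  14 = 2*5 + 4, so a_6 = 2.
  5 = 1*4 + 1, so a_7 = 1.
  4 = 4*1 + 0, so a_8 = 4.
The remainder reaches 0 after 9 divisions, so the expansion has 9 partial quotients, read off in order.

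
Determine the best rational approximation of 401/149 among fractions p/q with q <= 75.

Expand x = 401/149 as a continued fraction with the Euclidean algorithm:
  401 = 2*149 + 103, so a_0 = 2.
  149 = 1*103 + 46, so a_1 = 1.
  103 = 2*46 + 11, so a_2 = 2.
  46 = 4*11 + 2, so a_3 = 4.
  11 = 5*2 + 1, so a_4 = 5.
  2 = 2*1 + 0, so a_5 = 2.
so x = [2; 1, 2, 4, 5, 2].
Convergents (p_i = a_i*p_{i-1} + p_{i-2}, q_i = a_i*q_{i-1} + q_{i-2} with p_{-2}=0, p_{-1}=1, q_{-2}=1, q_{-1}=0), until the denominator exceeds 75:
  i=0: a_0=2, p_0 = 2*1 + 0 = 2, q_0 = 2*0 + 1 = 1.
  i=1: a_1=1, p_1 = 1*2 + 1 = 3, q_1 = 1*1 + 0 = 1.
  i=2: a_2=2, p_2 = 2*3 + 2 = 8, q_2 = 2*1 + 1 = 3.
  i=3: a_3=4, p_3 = 4*8 + 3 = 35, q_3 = 4*3 + 1 = 13.
  i=4: a_4=5, p_4 = 5*35 + 8 = 183, q_4 = 5*13 + 3 = 68.
  i=5: a_5=2, p_5 = 2*183 + 35 = 401, q_5 = 2*68 + 13 = 149.
q_5 = 149 > 75, so the last convergent with denominator <= 75 is p_4/q_4 = 183/68.
The closest fraction with denominator <= 75 is either p_4/q_4 or the intermediate fraction (k*p_4 + p_3)/(k*q_4 + q_3) with the largest k >= 1 whose denominator stays <= 75; these approach x as k grows, and every other convergent or intermediate fraction in range is farther away.
Largest k: floor((75 - q_3)/q_4) = floor((75 - 13)/68) = 0.
Since k = 0, no intermediate fraction beyond p_4/q_4 has denominator <= 75, so the convergent 183/68 is the closest (its error is |401*68 - 183*149|/(149*68) = 1/10132).

183/68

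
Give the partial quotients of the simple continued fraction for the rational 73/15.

Run the Euclidean algorithm on 73 and 15; the successive quotients are the partial quotients a_0, a_1, ... (each step inverts the fractional part left over by the previous one):
  73 = 4*15 + 13, so a_0 = 4.
  15 = 1*13 + 2, so a_1 = 1.
  13 = 6*2 + 1, so a_2 = 6.
  2 = 2*1 + 0, so a_3 = 2.
The remainder reaches 0 after 4 divisions, so the expansion has 4 partial quotients, read off in order.

[4; 1, 6, 2]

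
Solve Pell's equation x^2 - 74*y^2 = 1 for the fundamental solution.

First expand sqrt(74) as a continued fraction. With x_i = (sqrt(74) + m_i)/d_i and (m_0, d_0) = (0, 1): a_0 = floor(sqrt(74)) = 8, since 8^2 = 64 <= 74 < 81 = 9^2.
Iterate m_{i+1} = d_i*a_i - m_i, d_{i+1} = (74 - m_{i+1}^2)/d_i, a_{i+1} = floor((a_0 + m_{i+1})/d_{i+1}):
  m_1 = 1*8 - 0 = 8, d_1 = (74 - 8^2)/1 = 10/1 = 10, a_1 = floor((8 + 8)/10) = 1.
  m_2 = 10*1 - 8 = 2, d_2 = (74 - 2^2)/10 = 70/10 = 7, a_2 = floor((8 + 2)/7) = 1.
  m_3 = 7*1 - 2 = 5, d_3 = (74 - 5^2)/7 = 49/7 = 7, a_3 = floor((8 + 5)/7) = 1.
  m_4 = 7*1 - 5 = 2, d_4 = (74 - 2^2)/7 = 70/7 = 10, a_4 = floor((8 + 2)/10) = 1.
  m_5 = 10*1 - 2 = 8, d_5 = (74 - 8^2)/10 = 10/10 = 1, a_5 = floor((8 + 8)/1) = 16.
  m_6 = 1*16 - 8 = 8, d_6 = (74 - 8^2)/1 = 10/1 = 10: (m_6, d_6) = (m_1, d_1) = (8, 10), so from here the quotients repeat a_1, ..., a_5; the period length is 5.
So sqrt(74) = [8; (1, 1, 1, 1, 16)] with period length k = 5.
k is odd, so (p_{k-1}, q_{k-1}) only solves x^2 - 74y^2 = -1 and the fundamental solution of x^2 - 74y^2 = 1 is (p_{2k-1}, q_{2k-1}) = (p_9, q_9); compute convergents through index 9, running through the period twice.
Convergents (p_i = a_i*p_{i-1} + p_{i-2}, q_i = a_i*q_{i-1} + q_{i-2} with p_{-2}=0, p_{-1}=1, q_{-2}=1, q_{-1}=0):
  i=0: a_0=8, p_0 = 8*1 + 0 = 8, q_0 = 8*0 + 1 = 1.
  i=1: a_1=1, p_1 = 1*8 + 1 = 9, q_1 = 1*1 + 0 = 1.
  i=2: a_2=1, p_2 = 1*9 + 8 = 17, q_2 = 1*1 + 1 = 2.
  i=3: a_3=1, p_3 = 1*17 + 9 = 26, q_3 = 1*2 + 1 = 3.
  i=4: a_4=1, p_4 = 1*26 + 17 = 43, q_4 = 1*3 + 2 = 5.
  i=5: a_5=16, p_5 = 16*43 + 26 = 714, q_5 = 16*5 + 3 = 83.
  i=6: a_6=1, p_6 = 1*714 + 43 = 757, q_6 = 1*83 + 5 = 88.
  i=7: a_7=1, p_7 = 1*757 + 714 = 1471, q_7 = 1*88 + 83 = 171.
  i=8: a_8=1, p_8 = 1*1471 + 757 = 2228, q_8 = 1*171 + 88 = 259.
  i=9: a_9=1, p_9 = 1*2228 + 1471 = 3699, q_9 = 1*259 + 171 = 430.
Indeed p_4^2 - 74*q_4^2 = 1849 - 1850 = -1, not +1.
Check: 3699^2 - 74*430^2 = 13682601 - 13682600 = 1, so (x, y) = (3699, 430) solves the equation, and by the theorem it is the least positive solution.

(x, y) = (3699, 430)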